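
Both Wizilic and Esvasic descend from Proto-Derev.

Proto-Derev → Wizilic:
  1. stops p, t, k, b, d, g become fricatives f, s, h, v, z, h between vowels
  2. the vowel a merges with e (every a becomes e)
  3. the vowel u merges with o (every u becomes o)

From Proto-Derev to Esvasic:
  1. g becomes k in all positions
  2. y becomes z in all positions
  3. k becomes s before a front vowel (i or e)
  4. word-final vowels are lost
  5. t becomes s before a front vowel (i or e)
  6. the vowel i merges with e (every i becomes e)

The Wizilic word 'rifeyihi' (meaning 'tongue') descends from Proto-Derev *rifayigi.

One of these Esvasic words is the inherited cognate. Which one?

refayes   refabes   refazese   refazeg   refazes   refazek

refazes

Esvasic: *rifayigi
  rifayigi → rifayiki   [unconditioned shift]
  rifayiki → rifaziki   [unconditioned shift]
  rifaziki → rifazisi   [palatalisation]
  rifazisi → rifazis   [apocope]
  rifazis (rule 5 does not apply)
  rifazis → refazes   [vowel merger]
  giving Esvasic refazes.
The other candidates each miss or misapply at least one Esvasic change.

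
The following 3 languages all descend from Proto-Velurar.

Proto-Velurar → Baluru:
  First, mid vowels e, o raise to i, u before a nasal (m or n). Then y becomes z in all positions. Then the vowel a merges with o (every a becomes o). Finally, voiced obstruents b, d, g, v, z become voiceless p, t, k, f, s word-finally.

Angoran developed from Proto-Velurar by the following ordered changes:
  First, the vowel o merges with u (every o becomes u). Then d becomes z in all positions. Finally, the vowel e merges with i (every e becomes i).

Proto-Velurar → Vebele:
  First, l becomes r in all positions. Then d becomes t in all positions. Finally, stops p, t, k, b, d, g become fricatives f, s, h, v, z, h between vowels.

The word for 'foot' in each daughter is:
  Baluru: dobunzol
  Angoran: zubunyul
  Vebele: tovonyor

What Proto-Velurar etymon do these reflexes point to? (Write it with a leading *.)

Position 4: Baluru has u, Angoran has u, Vebele has o. Vebele preserves o here (none of its changes turn any other segment into o), so the proto-segment is *o.
Position 3: Baluru has b, Angoran has b, Vebele has v. Baluru preserves b here (none of its changes turn any other segment into b), so the proto-segment is *b.
Verify the candidate proto-form against each daughter:
Baluru: *dobonyol
  dobonyol → dobunyol   [pre-nasal raising]
  dobunyol → dobunzol   [unconditioned shift]
  dobunzol (rule 3 does not apply)
  dobunzol (rule 4 does not apply)
  giving Baluru dobunzol.
Angoran: *dobonyol > dubunyul > zubunyul  (by vowel merger, unconditioned shift)
Vebele: start from *dobonyol.
  rule 1 (unconditioned shift): dobonyol → dobonyor
  rule 2 (unconditioned shift): dobonyor → tobonyor
  rule 3 (intervocalic lenition): tobonyor → tovonyor
  ⇒ Vebele tovonyor
No other proto-form is consistent with every reflex, so the reconstruction is *dobonyol.

*dobonyol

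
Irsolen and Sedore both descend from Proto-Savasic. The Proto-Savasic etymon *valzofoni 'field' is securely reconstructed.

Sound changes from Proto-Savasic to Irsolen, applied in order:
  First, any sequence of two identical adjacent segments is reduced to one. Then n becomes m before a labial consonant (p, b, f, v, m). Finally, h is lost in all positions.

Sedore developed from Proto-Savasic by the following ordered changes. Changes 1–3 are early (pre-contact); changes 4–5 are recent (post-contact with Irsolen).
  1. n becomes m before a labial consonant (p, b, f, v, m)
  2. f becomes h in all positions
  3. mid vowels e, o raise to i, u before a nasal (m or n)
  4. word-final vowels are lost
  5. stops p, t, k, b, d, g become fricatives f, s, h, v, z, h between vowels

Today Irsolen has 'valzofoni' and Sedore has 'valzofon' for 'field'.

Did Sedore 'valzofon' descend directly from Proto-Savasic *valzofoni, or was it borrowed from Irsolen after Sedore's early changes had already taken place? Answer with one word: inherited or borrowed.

If inherited, *valzofoni would pass through all of Sedore's changes:
Sedore: start from *valzofoni.
  rule 1: no change — valzofoni
  rule 2 (unconditioned shift): valzofoni → valzohoni
  rule 3 (pre-nasal raising): valzohoni → valzohuni
  rule 4 (apocope): valzohuni → valzohun
  rule 5: no change — valzohun
  ⇒ Sedore valzohun
If borrowed from Irsolen 'valzofoni' after the early changes, it would undergo only the recent ones:
  rule 4 (apocope): valzofoni → valzofon
  rule 5 (intervocalic lenition): no change (valzofon)
  ⇒ as a loan: valzofon
Sedore 'valzofon' matches the loan outcome 'valzofon', not the inherited 'valzohun' — it skipped the early Sedore changes, so it was borrowed from Irsolen.

borrowed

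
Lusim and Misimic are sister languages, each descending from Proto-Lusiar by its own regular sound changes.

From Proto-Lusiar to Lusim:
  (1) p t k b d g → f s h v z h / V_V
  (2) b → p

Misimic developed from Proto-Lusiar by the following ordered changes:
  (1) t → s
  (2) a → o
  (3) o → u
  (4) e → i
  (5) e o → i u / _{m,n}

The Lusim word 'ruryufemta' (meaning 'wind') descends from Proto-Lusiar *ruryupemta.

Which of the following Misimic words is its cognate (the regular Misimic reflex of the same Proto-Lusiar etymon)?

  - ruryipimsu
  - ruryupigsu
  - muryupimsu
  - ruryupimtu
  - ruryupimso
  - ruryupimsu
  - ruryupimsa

Misimic: *ruryupemta
  ruryupemta → ruryupemsa   [unconditioned shift]
  ruryupemsa → ruryupemso   [vowel merger]
  ruryupemso → ruryupemsu   [vowel merger]
  ruryupemsu → ruryupimsu   [vowel merger]
  ruryupimsu (rule 5 does not apply)
  giving Misimic ruryupimsu.
Only 'ruryupimsu' matches the regular Misimic development of *ruryupemta.

ruryupimsu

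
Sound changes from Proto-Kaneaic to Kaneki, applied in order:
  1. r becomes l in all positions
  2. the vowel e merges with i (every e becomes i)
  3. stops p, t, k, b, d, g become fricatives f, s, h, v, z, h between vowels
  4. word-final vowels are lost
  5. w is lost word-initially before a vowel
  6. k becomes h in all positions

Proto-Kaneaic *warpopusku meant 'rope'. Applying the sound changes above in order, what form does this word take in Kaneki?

Kaneki: start from *warpopusku.
  rule 1 (unconditioned shift): warpopusku → walpopusku
  rule 2: no change — walpopusku
  rule 3 (intervocalic lenition): walpopusku → walpofusku
  rule 4 (apocope): walpofusku → walpofusk
  rule 5 (glide loss): walpofusk → alpofusk
  rule 6 (unconditioned shift): alpofusk → alpofush
  ⇒ Kaneki alpofush

alpofush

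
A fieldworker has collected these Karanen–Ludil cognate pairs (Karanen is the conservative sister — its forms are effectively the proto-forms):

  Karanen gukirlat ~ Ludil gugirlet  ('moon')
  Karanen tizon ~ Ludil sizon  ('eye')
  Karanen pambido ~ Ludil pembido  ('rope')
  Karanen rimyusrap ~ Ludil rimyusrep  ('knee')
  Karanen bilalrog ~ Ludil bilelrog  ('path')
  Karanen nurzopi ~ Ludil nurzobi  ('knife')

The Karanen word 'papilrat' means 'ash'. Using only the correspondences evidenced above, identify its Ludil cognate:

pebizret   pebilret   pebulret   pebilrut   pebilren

pebilret

rimyusrap ~ rimyusrep — Karanen a corresponds to Ludil e after a consonant, before a labial obstruent.
nurzopi ~ nurzobi — Karanen p corresponds to Ludil b between vowels (before a front vowel).
gukirlat ~ gugirlet, bilalrog ~ bilelrog — Karanen a corresponds to Ludil e after a consonant, before a consonant other than r, m, n, p, b, f, v.
Applying these to Karanen 'papilrat':
  papilrat → pepilrat   (a→e after a consonant, before a labial obstruent)
  pepilrat → pebilrat   (p→b between vowels (before a front vowel))
  pebilrat → pebilret   (a→e after a consonant, before a consonant other than r, m, n, p, b, f, v)
So the Ludil cognate is 'pebilret'.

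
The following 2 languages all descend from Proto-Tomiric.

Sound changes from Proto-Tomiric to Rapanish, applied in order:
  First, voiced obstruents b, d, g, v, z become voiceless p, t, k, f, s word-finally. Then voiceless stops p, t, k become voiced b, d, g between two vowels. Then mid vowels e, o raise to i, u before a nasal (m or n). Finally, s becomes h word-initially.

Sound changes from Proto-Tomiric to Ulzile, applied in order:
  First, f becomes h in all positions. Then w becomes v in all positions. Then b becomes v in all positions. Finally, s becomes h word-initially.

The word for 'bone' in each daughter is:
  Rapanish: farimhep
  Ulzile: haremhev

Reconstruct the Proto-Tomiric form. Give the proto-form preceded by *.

*faremheb

Position 8: Rapanish has p, Ulzile has v. Taking the neighbouring segments as reconstructed: Rapanish p could go back to *p or *b; Ulzile v could go back to *b or *v or *w — the one source consistent with every daughter is *b.
Position 4: Rapanish has i, Ulzile has e. Ulzile preserves e here (none of its changes turn any other segment into e), so the proto-segment is *e.
Continuing position by position gives *faremheb; check it forward:
Rapanish: start from *faremheb.
  rule 1 (final devoicing): faremheb → faremhep
  rule 2: no change — faremhep
  rule 3 (pre-nasal raising): faremhep → farimhep
  rule 4: no change — farimhep
  ⇒ Rapanish farimhep
Ulzile: *faremheb
  faremheb → haremheb   [unconditioned shift]
  haremheb (rule 2 does not apply)
  haremheb → haremhev   [unconditioned shift]
  haremhev (rule 4 does not apply)
  giving Ulzile haremhev.
Only *faremheb yields all of Rapanish farimhep, Ulzile haremhev.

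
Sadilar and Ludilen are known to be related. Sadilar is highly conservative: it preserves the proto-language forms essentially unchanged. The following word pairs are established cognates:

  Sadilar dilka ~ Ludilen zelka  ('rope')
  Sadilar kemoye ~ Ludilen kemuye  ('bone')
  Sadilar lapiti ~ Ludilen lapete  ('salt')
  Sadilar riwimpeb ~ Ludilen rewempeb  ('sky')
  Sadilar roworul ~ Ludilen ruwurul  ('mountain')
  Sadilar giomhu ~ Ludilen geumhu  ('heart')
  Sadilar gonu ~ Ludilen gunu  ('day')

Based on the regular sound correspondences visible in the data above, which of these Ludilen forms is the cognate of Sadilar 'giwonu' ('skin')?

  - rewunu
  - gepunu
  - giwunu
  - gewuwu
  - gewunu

dilka ~ zelka, lapiti ~ lapete — Sadilar i corresponds to Ludilen e after a consonant, before a consonant other than r, m, n, p, b, f, v.
gonu ~ gunu — Sadilar o corresponds to Ludilen u after a consonant, before a nasal.
Applying these to Sadilar 'giwonu':
  giwonu → gewonu   (i→e after a consonant, before a consonant other than r, m, n, p, b, f, v)
  gewonu → gewunu   (o→u after a consonant, before a nasal)
So the Ludilen cognate is 'gewunu'.

gewunu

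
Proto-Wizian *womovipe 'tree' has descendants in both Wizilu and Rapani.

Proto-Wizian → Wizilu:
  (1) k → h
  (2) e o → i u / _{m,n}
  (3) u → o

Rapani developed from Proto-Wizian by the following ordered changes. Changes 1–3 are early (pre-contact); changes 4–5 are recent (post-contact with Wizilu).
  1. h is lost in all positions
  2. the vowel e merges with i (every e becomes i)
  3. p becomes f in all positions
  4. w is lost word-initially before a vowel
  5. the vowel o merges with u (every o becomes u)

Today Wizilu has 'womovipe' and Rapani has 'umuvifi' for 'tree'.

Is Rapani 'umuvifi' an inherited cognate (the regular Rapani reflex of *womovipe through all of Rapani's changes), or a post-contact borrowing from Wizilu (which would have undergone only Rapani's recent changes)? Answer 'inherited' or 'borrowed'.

inherited

If inherited, *womovipe would pass through all of Rapani's changes:
Rapani: *womovipe > womovipi > womovifi > omovifi > umuvifi  (by vowel merger, unconditioned shift, glide loss, vowel merger)
If borrowed from Wizilu 'womovipe' after the early changes, it would undergo only the recent ones:
  rule 4 (glide loss): womovipe → omovipe
  rule 5 (vowel merger): omovipe → umuvipe
  ⇒ as a loan: umuvipe
Rapani 'umuvifi' matches the inherited outcome exactly, so it is an inherited cognate, not a loan.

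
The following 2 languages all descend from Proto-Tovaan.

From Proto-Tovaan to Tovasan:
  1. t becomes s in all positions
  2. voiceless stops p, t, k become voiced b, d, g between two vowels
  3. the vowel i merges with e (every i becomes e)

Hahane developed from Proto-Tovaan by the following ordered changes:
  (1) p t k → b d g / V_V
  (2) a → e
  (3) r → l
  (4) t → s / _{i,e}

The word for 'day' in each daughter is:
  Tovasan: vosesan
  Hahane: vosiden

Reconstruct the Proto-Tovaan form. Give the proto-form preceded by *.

Position 5: Tovasan has s, Hahane has d. Taking the neighbouring segments as reconstructed: Tovasan s could go back to *t or *s; Hahane d could go back to *t or *d — the one source consistent with every daughter is *t.
Position 4: Tovasan has e, Hahane has i. Hahane preserves i here (none of its changes turn any other segment into i), so the proto-segment is *i.
Position 6: Tovasan has a, Hahane has e. Tovasan preserves a here (none of its changes turn any other segment into a), so the proto-segment is *a.
Verify the candidate proto-form against each daughter:
Tovasan: start from *vositan.
  rule 1 (unconditioned shift): vositan → vosisan
  rule 2: no change — vosisan
  rule 3 (vowel merger): vosisan → vosesan
  ⇒ Tovasan vosesan
Hahane: *vositan > vosidan > vosiden  (by intervocalic voicing, vowel merger)
Only *vositan yields all of Tovasan vosesan, Hahane vosiden.

*vositan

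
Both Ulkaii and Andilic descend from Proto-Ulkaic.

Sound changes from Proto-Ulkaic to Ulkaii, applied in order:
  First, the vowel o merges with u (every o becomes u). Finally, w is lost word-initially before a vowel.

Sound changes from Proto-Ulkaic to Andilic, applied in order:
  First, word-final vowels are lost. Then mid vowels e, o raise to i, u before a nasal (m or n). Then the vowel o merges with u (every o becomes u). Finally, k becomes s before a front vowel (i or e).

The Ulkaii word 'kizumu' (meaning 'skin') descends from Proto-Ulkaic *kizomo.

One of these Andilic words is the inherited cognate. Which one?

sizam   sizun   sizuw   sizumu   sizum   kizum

sizum

Andilic: *kizomo
  kizomo → kizom   [apocope]
  kizom → kizum   [pre-nasal raising]
  kizum (rule 3 does not apply)
  kizum → sizum   [palatalisation]
  giving Andilic sizum.
Among the options, 'sizum' alone shows every Andilic change applied in order.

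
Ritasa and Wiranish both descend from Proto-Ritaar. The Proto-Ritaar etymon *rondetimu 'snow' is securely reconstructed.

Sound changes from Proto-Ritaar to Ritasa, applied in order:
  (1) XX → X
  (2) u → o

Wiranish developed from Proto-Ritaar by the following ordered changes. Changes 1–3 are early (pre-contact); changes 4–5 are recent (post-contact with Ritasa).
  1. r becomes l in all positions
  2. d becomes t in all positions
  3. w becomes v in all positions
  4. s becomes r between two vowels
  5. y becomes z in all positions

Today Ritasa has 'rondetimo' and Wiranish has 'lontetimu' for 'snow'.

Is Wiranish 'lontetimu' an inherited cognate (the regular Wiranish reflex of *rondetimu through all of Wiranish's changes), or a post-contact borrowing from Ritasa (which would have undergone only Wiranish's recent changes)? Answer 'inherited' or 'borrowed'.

inherited

If inherited, *rondetimu would pass through all of Wiranish's changes:
Wiranish: *rondetimu
  rondetimu → londetimu   [unconditioned shift]
  londetimu → lontetimu   [unconditioned shift]
  lontetimu (rule 3 does not apply)
  lontetimu (rule 4 does not apply)
  lontetimu (rule 5 does not apply)
  giving Wiranish lontetimu.
If borrowed from Ritasa 'rondetimo' after the early changes, it would undergo only the recent ones:
  rule 4 (rhotacism): no change (rondetimo)
  rule 5 (unconditioned shift): no change (rondetimo)
  ⇒ as a loan: rondetimo
Wiranish 'lontetimu' matches the inherited outcome exactly, so it is an inherited cognate, not a loan.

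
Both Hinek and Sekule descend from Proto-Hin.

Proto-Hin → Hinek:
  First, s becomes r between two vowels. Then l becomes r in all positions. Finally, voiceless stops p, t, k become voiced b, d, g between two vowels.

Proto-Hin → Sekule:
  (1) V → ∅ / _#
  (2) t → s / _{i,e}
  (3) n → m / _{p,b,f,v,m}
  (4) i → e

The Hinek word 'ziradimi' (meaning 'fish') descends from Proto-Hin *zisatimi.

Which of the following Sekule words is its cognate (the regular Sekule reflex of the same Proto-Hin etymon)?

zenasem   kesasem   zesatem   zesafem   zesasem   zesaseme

zesasem

Sekule: *zisatimi > zisatim > zisasim > zesasem  (by apocope, palatalisation, vowel merger)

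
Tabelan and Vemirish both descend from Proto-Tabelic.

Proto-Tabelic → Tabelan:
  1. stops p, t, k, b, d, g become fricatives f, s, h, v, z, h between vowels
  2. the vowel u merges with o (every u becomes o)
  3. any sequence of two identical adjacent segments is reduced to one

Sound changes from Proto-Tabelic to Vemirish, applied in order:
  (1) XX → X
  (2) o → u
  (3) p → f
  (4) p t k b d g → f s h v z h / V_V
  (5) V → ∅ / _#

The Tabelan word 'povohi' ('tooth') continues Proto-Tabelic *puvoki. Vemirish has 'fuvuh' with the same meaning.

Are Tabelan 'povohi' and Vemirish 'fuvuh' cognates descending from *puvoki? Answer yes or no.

Derive the expected Vemirish reflex of *puvoki:
Vemirish: start from *puvoki.
  rule 1: no change — puvoki
  rule 2 (vowel merger): puvoki → puvuki
  rule 3 (unconditioned shift): puvuki → fuvuki
  rule 4 (intervocalic lenition): fuvuki → fuvuhi
  rule 5 (apocope): fuvuhi → fuvuh
  ⇒ Vemirish fuvuh
Vemirish 'fuvuh' matches the regular reflex exactly, so the pair is cognate.

yes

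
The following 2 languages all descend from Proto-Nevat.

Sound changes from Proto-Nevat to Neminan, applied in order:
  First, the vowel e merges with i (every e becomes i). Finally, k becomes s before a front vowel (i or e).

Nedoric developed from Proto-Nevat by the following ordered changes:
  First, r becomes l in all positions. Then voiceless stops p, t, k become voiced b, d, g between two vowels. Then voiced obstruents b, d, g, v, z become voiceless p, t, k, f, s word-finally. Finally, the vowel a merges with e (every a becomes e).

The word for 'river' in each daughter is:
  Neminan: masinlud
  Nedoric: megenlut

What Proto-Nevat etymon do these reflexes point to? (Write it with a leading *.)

*makenlud

Position 4: Neminan has i, Nedoric has e. Taking the neighbouring segments as reconstructed: Neminan i could go back to *e or *i; Nedoric e could go back to *a or *e — the one source consistent with every daughter is *e.
Position 8: Neminan has d, Nedoric has t. Neminan preserves d here (none of its changes turn any other segment into d), so the proto-segment is *d.
Position 2: Neminan has a, Nedoric has e. Neminan preserves a here (none of its changes turn any other segment into a), so the proto-segment is *a.
Verify the candidate proto-form against each daughter:
Neminan: *makenlud
  makenlud → makinlud   [vowel merger]
  makinlud → masinlud   [palatalisation]
  giving Neminan masinlud.
Nedoric: start from *makenlud.
  rule 1: no change — makenlud
  rule 2 (intervocalic voicing): makenlud → magenlud
  rule 3 (final devoicing): magenlud → magenlut
  rule 4 (vowel merger): magenlut → megenlut
  ⇒ Nedoric megenlut
No other proto-form is consistent with every reflex, so the reconstruction is *makenlud.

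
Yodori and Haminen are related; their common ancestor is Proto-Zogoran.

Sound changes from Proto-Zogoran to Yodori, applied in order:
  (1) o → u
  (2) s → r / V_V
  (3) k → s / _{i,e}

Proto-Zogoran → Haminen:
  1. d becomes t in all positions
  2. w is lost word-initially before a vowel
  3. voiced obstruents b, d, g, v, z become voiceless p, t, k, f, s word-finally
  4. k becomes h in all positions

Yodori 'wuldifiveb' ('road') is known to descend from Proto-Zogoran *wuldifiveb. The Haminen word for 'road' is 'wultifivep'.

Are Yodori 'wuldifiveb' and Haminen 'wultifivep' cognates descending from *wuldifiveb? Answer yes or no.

no

Derive the expected Haminen reflex of *wuldifiveb:
Haminen: start from *wuldifiveb.
  rule 1 (unconditioned shift): wuldifiveb → wultifiveb
  rule 2 (glide loss): wultifiveb → ultifiveb
  rule 3 (final devoicing): ultifiveb → ultifivep
  rule 4: no change — ultifivep
  ⇒ Haminen ultifivep
The regular Haminen reflex would be 'ultifivep', but the attested form is 'wultifivep'. The correspondence is irregular, so they are not cognates (the Haminen form has a different source).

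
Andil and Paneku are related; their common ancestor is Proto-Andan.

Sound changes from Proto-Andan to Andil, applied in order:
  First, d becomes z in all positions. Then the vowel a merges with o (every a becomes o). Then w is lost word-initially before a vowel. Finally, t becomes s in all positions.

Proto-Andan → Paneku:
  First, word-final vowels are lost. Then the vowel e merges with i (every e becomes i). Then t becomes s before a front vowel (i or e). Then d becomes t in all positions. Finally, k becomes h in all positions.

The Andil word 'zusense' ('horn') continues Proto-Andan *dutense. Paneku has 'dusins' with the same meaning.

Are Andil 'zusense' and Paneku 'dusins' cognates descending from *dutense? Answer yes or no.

Derive the expected Paneku reflex of *dutense:
Paneku: *dutense
  dutense → dutens   [apocope]
  dutens → dutins   [vowel merger]
  dutins → dusins   [palatalisation]
  dusins → tusins   [unconditioned shift]
  tusins (rule 5 does not apply)
  giving Paneku tusins.
The regular Paneku reflex would be 'tusins', but the attested form is 'dusins'. The correspondence is irregular, so they are not cognates (the Paneku form has a different source).

no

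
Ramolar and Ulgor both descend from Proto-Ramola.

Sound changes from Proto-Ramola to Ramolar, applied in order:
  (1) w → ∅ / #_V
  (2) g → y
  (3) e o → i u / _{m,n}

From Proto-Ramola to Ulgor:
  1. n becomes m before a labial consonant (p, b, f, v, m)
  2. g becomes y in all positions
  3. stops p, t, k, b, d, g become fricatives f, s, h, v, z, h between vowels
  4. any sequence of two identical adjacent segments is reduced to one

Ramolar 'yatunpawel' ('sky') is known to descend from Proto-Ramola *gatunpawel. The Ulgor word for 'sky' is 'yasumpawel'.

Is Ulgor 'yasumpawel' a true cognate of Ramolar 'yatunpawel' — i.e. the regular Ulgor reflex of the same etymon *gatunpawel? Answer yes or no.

Derive the expected Ulgor reflex of *gatunpawel:
Ulgor: *gatunpawel > gatumpawel > yatumpawel > yasumpawel  (by nasal place assimilation, unconditioned shift, intervocalic lenition)
Ulgor 'yasumpawel' matches the regular reflex exactly, so the pair is cognate.

yes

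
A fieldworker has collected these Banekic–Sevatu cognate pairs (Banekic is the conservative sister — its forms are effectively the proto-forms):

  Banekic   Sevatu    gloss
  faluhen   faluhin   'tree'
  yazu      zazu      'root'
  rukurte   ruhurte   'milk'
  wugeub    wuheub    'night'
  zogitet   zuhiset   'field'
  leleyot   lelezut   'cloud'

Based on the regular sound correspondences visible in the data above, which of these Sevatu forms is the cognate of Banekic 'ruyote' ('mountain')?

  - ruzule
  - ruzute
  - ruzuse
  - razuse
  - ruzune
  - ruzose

leleyot ~ lelezut — Banekic y corresponds to Sevatu z between vowels (before a back vowel).
zogitet ~ zuhiset, leleyot ~ lelezut — Banekic o corresponds to Sevatu u after a consonant, before a consonant other than r, m, n, p, b, f, v.
zogitet ~ zuhiset — Banekic t corresponds to Sevatu s between vowels (before a front vowel).
Applying these to Banekic 'ruyote':
  ruyote → ruzote   (y→z between vowels (before a back vowel))
  ruzote → ruzute   (o→u after a consonant, before a consonant other than r, m, n, p, b, f, v)
  ruzute → ruzuse   (t→s between vowels (before a front vowel))
So the Sevatu cognate is 'ruzuse'.

ruzuse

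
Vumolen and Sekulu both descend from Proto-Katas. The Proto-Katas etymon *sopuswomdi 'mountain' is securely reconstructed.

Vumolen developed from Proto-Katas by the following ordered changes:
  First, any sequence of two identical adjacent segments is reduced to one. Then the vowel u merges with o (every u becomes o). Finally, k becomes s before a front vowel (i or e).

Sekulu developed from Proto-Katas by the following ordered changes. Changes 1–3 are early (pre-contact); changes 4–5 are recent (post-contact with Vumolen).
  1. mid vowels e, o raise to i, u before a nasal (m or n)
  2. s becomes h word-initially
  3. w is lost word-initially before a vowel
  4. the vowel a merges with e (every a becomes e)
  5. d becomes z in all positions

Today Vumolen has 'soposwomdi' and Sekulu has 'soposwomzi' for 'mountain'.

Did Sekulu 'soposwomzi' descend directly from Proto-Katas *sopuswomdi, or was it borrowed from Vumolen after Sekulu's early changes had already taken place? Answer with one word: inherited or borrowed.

borrowed

If inherited, *sopuswomdi would pass through all of Sekulu's changes:
Sekulu: start from *sopuswomdi.
  rule 1 (pre-nasal raising): sopuswomdi → sopuswumdi
  rule 2 (debuccalisation): sopuswumdi → hopuswumdi
  rule 3: no change — hopuswumdi
  rule 4: no change — hopuswumdi
  rule 5 (unconditioned shift): hopuswumdi → hopuswumzi
  ⇒ Sekulu hopuswumzi
If borrowed from Vumolen 'soposwomdi' after the early changes, it would undergo only the recent ones:
  rule 4 (vowel merger): no change (soposwomdi)
  rule 5 (unconditioned shift): soposwomdi → soposwomzi
  ⇒ as a loan: soposwomzi
Sekulu 'soposwomzi' matches the loan outcome 'soposwomzi', not the inherited 'hopuswumzi' — it skipped the early Sekulu changes, so it was borrowed from Vumolen.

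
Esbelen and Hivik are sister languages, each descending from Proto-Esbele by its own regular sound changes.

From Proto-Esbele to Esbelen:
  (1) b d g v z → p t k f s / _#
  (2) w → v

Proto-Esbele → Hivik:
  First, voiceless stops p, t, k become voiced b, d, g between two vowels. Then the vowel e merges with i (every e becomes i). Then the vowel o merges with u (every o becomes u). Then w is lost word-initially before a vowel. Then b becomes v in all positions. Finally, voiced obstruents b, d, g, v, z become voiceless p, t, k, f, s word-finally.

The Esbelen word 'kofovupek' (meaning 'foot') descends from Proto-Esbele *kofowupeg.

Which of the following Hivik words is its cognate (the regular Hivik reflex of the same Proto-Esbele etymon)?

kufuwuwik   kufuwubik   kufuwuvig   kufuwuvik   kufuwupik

kufuwuvik

Hivik: *kofowupeg > kofowubeg > kofowubig > kufuwubig > kufuwuvig > kufuwuvik  (by intervocalic voicing, vowel merger, vowel merger, unconditioned shift, final devoicing)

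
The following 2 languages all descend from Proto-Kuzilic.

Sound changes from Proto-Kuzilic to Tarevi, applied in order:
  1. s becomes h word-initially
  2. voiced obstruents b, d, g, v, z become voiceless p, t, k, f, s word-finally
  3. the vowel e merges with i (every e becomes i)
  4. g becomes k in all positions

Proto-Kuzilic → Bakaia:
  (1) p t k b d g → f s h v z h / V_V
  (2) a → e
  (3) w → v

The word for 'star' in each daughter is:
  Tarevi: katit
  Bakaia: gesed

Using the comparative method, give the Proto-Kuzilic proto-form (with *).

Position 5: Tarevi has t, Bakaia has d. Bakaia preserves d here (none of its changes turn any other segment into d), so the proto-segment is *d.
Position 3: Tarevi has t, Bakaia has s. Taking the neighbouring segments as reconstructed: Tarevi t can only go back to *t; Bakaia s could go back to *t or *s — the one source consistent with every daughter is *t.
Continuing position by position gives *gated; check it forward:
Tarevi: *gated > gatet > gatit > katit  (by final devoicing, vowel merger, unconditioned shift)
Bakaia: start from *gated.
  rule 1 (intervocalic lenition): gated → gased
  rule 2 (vowel merger): gased → gesed
  rule 3: no change — gesed
  ⇒ Bakaia gesed
No other proto-form is consistent with every reflex, so the reconstruction is *gated.

*gated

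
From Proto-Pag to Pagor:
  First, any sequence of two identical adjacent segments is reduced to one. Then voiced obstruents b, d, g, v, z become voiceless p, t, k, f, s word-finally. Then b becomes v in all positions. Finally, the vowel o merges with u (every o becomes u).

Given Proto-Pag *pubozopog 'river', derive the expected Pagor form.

puvuzupuk

Pagor: *pubozopog
  pubozopog (rule 1 does not apply)
  pubozopog → pubozopok   [final devoicing]
  pubozopok → puvozopok   [unconditioned shift]
  puvozopok → puvuzupuk   [vowel merger]
  giving Pagor puvuzupuk.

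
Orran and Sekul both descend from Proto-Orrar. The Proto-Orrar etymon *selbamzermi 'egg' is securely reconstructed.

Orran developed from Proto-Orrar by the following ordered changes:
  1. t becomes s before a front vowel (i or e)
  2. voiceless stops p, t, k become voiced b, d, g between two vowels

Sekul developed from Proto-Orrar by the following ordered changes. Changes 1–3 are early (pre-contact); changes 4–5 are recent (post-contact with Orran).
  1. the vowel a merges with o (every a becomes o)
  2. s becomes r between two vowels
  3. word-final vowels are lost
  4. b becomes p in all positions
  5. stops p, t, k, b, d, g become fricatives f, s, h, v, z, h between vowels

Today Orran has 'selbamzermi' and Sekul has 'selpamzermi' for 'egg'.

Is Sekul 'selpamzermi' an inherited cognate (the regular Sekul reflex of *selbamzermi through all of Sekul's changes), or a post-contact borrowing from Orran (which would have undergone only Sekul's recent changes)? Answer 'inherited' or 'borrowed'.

If inherited, *selbamzermi would pass through all of Sekul's changes:
Sekul: *selbamzermi > selbomzermi > selbomzerm > selpomzerm  (by vowel merger, apocope, unconditioned shift)
If borrowed from Orran 'selbamzermi' after the early changes, it would undergo only the recent ones:
  rule 4 (unconditioned shift): selbamzermi → selpamzermi
  rule 5 (intervocalic lenition): no change (selpamzermi)
  ⇒ as a loan: selpamzermi
Sekul 'selpamzermi' matches the loan outcome 'selpamzermi', not the inherited 'selpomzerm' — it skipped the early Sekul changes, so it was borrowed from Orran.

borrowed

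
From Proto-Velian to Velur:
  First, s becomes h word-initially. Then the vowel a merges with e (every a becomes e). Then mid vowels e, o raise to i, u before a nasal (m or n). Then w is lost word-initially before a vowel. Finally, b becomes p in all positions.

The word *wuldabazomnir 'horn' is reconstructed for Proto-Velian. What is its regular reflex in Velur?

Velur: start from *wuldabazomnir.
  rule 1: no change — wuldabazomnir
  rule 2 (vowel merger): wuldabazomnir → wuldebezomnir
  rule 3 (pre-nasal raising): wuldebezomnir → wuldebezumnir
  rule 4 (glide loss): wuldebezumnir → uldebezumnir
  rule 5 (unconditioned shift): uldebezumnir → uldepezumnir
  ⇒ Velur uldepezumnir

uldepezumnir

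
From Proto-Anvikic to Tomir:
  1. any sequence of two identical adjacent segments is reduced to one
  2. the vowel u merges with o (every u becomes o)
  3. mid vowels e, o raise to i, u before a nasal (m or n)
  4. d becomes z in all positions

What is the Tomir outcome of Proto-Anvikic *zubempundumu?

zobimpunzumo

Tomir: start from *zubempundumu.
  rule 1: no change — zubempundumu
  rule 2 (vowel merger): zubempundumu → zobempondomo
  rule 3 (pre-nasal raising): zobempondomo → zobimpundumo
  rule 4 (unconditioned shift): zobimpundumo → zobimpunzumo
  ⇒ Tomir zobimpunzumo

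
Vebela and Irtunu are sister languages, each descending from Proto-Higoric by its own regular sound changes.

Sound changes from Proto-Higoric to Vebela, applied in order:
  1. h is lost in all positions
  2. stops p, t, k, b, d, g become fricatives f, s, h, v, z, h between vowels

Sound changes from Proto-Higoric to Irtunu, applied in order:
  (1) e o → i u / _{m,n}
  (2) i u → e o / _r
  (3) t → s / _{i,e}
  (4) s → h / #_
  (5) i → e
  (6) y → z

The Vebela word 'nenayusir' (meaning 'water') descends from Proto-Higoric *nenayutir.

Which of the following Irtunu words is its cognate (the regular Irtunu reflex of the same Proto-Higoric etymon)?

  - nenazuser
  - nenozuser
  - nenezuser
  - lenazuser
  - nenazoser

Irtunu: *nenayutir > ninayutir > ninayuter > ninayuser > nenayuser > nenazuser  (by pre-nasal raising, pre-rhotic lowering, palatalisation, vowel merger, unconditioned shift)
Only 'nenazuser' matches the regular Irtunu development of *nenayutir.

nenazuser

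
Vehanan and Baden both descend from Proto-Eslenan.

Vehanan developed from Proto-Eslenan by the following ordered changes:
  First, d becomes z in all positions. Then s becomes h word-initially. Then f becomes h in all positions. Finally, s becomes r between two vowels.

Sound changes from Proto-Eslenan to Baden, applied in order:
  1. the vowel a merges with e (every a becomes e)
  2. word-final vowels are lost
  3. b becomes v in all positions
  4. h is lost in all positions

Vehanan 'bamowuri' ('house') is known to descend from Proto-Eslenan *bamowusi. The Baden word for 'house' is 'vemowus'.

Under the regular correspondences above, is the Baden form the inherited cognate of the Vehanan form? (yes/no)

yes

Derive the expected Baden reflex of *bamowusi:
Baden: start from *bamowusi.
  rule 1 (vowel merger): bamowusi → bemowusi
  rule 2 (apocope): bemowusi → bemowus
  rule 3 (unconditioned shift): bemowus → vemowus
  rule 4: no change — vemowus
  ⇒ Baden vemowus
Baden 'vemowus' matches the regular reflex exactly, so the pair is cognate.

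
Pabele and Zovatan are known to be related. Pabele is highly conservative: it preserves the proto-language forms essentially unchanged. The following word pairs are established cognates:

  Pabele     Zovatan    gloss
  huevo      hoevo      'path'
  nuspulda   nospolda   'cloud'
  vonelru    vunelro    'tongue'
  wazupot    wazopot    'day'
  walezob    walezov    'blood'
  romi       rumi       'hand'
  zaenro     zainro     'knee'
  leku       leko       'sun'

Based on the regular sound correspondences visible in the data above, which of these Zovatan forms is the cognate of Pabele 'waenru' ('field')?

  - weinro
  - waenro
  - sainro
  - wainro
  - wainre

wainro

zaenro ~ zainro — Pabele e corresponds to Zovatan i after a vowel, before a nasal.
vonelru ~ vunelro, leku ~ leko — Pabele u corresponds to Zovatan o word-finally.
Applying these to Pabele 'waenru':
  waenru → wainru   (e→i after a vowel, before a nasal)
  wainru → wainro   (u→o word-finally)
So the Zovatan cognate is 'wainro'.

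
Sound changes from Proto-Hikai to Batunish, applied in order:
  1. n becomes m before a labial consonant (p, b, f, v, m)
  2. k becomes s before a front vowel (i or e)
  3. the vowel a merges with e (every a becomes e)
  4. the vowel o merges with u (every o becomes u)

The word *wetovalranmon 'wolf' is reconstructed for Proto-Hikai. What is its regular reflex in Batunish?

Batunish: *wetovalranmon
  wetovalranmon → wetovalrammon   [nasal place assimilation]
  wetovalrammon (rule 2 does not apply)
  wetovalrammon → wetovelremmon   [vowel merger]
  wetovelremmon → wetuvelremmun   [vowel merger]
  giving Batunish wetuvelremmun.

wetuvelremmun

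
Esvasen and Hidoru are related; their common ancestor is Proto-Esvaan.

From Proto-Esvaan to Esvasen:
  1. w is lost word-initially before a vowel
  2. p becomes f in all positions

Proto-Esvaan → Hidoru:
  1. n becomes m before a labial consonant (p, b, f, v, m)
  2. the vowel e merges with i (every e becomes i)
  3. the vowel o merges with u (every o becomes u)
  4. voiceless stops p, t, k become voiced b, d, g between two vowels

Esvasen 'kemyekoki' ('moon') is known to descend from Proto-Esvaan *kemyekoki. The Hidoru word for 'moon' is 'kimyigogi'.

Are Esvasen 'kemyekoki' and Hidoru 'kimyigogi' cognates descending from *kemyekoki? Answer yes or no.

no

Derive the expected Hidoru reflex of *kemyekoki:
Hidoru: *kemyekoki
  kemyekoki (rule 1 does not apply)
  kemyekoki → kimyikoki   [vowel merger]
  kimyikoki → kimyikuki   [vowel merger]
  kimyikuki → kimyigugi   [intervocalic voicing]
  giving Hidoru kimyigugi.
The regular Hidoru reflex would be 'kimyigugi', but the attested form is 'kimyigogi'. The correspondence is irregular, so they are not cognates (the Hidoru form has a different source).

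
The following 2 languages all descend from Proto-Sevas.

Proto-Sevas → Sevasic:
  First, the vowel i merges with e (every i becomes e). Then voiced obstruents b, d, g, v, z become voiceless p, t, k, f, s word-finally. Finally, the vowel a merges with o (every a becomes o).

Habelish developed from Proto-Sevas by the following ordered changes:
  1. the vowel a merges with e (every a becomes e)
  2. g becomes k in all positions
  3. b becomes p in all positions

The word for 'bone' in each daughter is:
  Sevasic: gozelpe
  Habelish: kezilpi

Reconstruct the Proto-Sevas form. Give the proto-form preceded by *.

*gazilpi

Position 4: Sevasic has e, Habelish has i. Habelish preserves i here (none of its changes turn any other segment into i), so the proto-segment is *i.
Position 7: Sevasic has e, Habelish has i. Habelish preserves i here (none of its changes turn any other segment into i), so the proto-segment is *i.
Position 1: Sevasic has g, Habelish has k. Sevasic preserves g here (none of its changes turn any other segment into g), so the proto-segment is *g.
This points to *gazilpi. Verify forward in each daughter:
Sevasic: start from *gazilpi.
  rule 1 (vowel merger): gazilpi → gazelpe
  rule 2: no change — gazelpe
  rule 3 (vowel merger): gazelpe → gozelpe
  ⇒ Sevasic gozelpe
Habelish: *gazilpi > gezilpi > kezilpi  (by vowel merger, unconditioned shift)
Only *gazilpi yields all of Sevasic gozelpe, Habelish kezilpi.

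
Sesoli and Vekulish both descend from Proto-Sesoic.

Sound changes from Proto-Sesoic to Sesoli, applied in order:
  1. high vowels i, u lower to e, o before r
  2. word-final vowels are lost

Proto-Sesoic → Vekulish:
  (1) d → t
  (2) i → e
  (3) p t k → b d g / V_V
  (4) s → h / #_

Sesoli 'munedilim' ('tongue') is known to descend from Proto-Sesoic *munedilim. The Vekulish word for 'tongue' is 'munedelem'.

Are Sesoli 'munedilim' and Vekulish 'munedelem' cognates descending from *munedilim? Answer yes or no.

Derive the expected Vekulish reflex of *munedilim:
Vekulish: *munedilim
  munedilim → munetilim   [unconditioned shift]
  munetilim → munetelem   [vowel merger]
  munetelem → munedelem   [intervocalic voicing]
  munedelem (rule 4 does not apply)
  giving Vekulish munedelem.
Vekulish 'munedelem' matches the regular reflex exactly, so the pair is cognate.

yes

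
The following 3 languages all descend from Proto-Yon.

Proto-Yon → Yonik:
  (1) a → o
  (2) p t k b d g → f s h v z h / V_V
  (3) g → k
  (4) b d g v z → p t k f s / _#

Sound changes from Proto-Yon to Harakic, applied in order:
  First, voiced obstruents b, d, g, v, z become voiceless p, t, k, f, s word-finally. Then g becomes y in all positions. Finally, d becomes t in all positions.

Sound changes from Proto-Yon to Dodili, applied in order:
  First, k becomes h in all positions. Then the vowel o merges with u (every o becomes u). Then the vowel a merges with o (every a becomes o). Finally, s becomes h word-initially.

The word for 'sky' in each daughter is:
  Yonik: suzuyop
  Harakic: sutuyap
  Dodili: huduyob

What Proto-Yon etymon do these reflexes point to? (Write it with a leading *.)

*suduyab

Position 6: Yonik has o, Harakic has a, Dodili has o. Harakic preserves a here (none of its changes turn any other segment into a), so the proto-segment is *a.
Position 3: Yonik has z, Harakic has t, Dodili has d. Dodili preserves d here (none of its changes turn any other segment into d), so the proto-segment is *d.
Position 1: Yonik has s, Harakic has s, Dodili has h. Taking the neighbouring segments as reconstructed: Yonik s can only go back to *s; Harakic s can only go back to *s; Dodili h could go back to *k or *s or *h — the one source consistent with every daughter is *s.
This points to *suduyab. Verify forward in each daughter:
Yonik: *suduyab > suduyob > suzuyob > suzuyop  (by vowel merger, intervocalic lenition, final devoicing)
Harakic: start from *suduyab.
  rule 1 (final devoicing): suduyab → suduyap
  rule 2: no change — suduyap
  rule 3 (unconditioned shift): suduyap → sutuyap
  ⇒ Harakic sutuyap
Dodili: *suduyab > suduyob > huduyob  (by vowel merger, debuccalisation)
No other proto-form is consistent with every reflex, so the reconstruction is *suduyab.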